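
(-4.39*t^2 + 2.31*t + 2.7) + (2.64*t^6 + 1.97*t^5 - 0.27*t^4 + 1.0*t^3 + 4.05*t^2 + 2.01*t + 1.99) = 2.64*t^6 + 1.97*t^5 - 0.27*t^4 + 1.0*t^3 - 0.34*t^2 + 4.32*t + 4.69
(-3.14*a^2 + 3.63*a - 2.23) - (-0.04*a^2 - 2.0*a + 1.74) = -3.1*a^2 + 5.63*a - 3.97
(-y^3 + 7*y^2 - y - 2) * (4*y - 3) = -4*y^4 + 31*y^3 - 25*y^2 - 5*y + 6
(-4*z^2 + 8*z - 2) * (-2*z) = 8*z^3 - 16*z^2 + 4*z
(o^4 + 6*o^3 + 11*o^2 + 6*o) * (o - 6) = o^5 - 25*o^3 - 60*o^2 - 36*o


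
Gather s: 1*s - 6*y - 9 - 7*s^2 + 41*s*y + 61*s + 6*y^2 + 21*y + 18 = -7*s^2 + s*(41*y + 62) + 6*y^2 + 15*y + 9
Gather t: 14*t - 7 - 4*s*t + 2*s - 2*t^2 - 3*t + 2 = 2*s - 2*t^2 + t*(11 - 4*s) - 5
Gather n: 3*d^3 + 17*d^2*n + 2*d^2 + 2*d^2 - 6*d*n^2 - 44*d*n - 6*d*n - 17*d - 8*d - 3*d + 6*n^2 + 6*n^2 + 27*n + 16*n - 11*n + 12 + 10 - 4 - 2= 3*d^3 + 4*d^2 - 28*d + n^2*(12 - 6*d) + n*(17*d^2 - 50*d + 32) + 16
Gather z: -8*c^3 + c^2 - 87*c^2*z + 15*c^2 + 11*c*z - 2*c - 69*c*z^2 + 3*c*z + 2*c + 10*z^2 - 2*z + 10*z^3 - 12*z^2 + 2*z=-8*c^3 + 16*c^2 + 10*z^3 + z^2*(-69*c - 2) + z*(-87*c^2 + 14*c)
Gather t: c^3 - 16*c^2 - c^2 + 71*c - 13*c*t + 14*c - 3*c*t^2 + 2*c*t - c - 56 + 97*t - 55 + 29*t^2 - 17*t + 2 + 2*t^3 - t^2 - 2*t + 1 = c^3 - 17*c^2 + 84*c + 2*t^3 + t^2*(28 - 3*c) + t*(78 - 11*c) - 108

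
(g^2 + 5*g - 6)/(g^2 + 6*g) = (g - 1)/g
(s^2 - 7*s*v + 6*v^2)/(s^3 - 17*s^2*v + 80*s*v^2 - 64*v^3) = (s - 6*v)/(s^2 - 16*s*v + 64*v^2)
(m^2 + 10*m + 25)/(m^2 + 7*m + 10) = (m + 5)/(m + 2)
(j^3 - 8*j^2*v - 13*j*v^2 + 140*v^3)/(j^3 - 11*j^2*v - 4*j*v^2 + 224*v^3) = (-j + 5*v)/(-j + 8*v)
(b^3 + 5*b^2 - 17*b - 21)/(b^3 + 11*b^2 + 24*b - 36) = (b^3 + 5*b^2 - 17*b - 21)/(b^3 + 11*b^2 + 24*b - 36)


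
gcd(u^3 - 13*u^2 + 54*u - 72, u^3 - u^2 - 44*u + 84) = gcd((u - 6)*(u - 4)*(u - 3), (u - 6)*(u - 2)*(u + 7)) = u - 6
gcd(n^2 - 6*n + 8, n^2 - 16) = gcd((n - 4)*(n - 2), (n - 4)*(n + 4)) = n - 4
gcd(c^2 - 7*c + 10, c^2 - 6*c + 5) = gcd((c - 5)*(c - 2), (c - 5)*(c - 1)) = c - 5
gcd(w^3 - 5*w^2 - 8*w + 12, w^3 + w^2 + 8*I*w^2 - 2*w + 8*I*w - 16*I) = w^2 + w - 2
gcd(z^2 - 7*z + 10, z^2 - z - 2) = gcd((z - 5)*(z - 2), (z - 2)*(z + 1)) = z - 2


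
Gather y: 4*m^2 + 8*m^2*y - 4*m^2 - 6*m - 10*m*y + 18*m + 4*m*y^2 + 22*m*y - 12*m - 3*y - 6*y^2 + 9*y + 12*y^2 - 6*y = y^2*(4*m + 6) + y*(8*m^2 + 12*m)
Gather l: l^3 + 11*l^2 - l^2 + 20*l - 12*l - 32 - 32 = l^3 + 10*l^2 + 8*l - 64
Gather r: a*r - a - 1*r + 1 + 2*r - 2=-a + r*(a + 1) - 1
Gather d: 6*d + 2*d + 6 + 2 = 8*d + 8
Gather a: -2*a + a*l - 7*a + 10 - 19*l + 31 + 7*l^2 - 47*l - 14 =a*(l - 9) + 7*l^2 - 66*l + 27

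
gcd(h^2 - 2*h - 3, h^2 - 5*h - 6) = h + 1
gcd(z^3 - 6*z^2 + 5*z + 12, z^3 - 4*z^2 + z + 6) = z^2 - 2*z - 3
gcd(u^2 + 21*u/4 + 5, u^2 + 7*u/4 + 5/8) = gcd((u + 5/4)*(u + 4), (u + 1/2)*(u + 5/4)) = u + 5/4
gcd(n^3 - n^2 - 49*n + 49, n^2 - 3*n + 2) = n - 1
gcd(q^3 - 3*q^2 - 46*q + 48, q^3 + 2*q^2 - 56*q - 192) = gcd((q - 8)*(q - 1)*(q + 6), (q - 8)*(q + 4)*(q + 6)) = q^2 - 2*q - 48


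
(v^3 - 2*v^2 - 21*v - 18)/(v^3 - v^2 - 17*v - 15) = (v - 6)/(v - 5)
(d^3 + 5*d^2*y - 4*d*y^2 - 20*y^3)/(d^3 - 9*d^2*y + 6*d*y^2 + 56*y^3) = (d^2 + 3*d*y - 10*y^2)/(d^2 - 11*d*y + 28*y^2)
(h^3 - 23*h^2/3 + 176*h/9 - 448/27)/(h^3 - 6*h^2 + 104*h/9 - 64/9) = (9*h^2 - 45*h + 56)/(3*(3*h^2 - 10*h + 8))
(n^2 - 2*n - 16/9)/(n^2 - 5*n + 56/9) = (3*n + 2)/(3*n - 7)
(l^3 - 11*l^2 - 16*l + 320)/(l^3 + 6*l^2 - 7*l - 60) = (l^2 - 16*l + 64)/(l^2 + l - 12)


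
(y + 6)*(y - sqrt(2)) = y^2 - sqrt(2)*y + 6*y - 6*sqrt(2)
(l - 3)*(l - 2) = l^2 - 5*l + 6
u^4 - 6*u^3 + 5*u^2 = u^2*(u - 5)*(u - 1)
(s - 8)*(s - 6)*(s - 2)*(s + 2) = s^4 - 14*s^3 + 44*s^2 + 56*s - 192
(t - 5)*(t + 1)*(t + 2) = t^3 - 2*t^2 - 13*t - 10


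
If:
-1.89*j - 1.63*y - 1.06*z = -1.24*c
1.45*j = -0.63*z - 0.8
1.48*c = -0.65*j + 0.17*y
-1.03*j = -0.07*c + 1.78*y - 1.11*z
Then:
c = 0.47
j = -0.83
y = 0.90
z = 0.64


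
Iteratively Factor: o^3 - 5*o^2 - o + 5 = (o + 1)*(o^2 - 6*o + 5) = (o - 1)*(o + 1)*(o - 5)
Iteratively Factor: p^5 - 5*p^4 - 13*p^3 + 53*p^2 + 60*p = (p + 1)*(p^4 - 6*p^3 - 7*p^2 + 60*p) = (p - 4)*(p + 1)*(p^3 - 2*p^2 - 15*p) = (p - 5)*(p - 4)*(p + 1)*(p^2 + 3*p) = (p - 5)*(p - 4)*(p + 1)*(p + 3)*(p)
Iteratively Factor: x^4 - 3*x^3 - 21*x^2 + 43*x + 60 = (x + 4)*(x^3 - 7*x^2 + 7*x + 15) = (x - 5)*(x + 4)*(x^2 - 2*x - 3) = (x - 5)*(x - 3)*(x + 4)*(x + 1)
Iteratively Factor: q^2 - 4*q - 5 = (q + 1)*(q - 5)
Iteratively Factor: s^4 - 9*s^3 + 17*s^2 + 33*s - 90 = (s - 3)*(s^3 - 6*s^2 - s + 30) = (s - 3)*(s + 2)*(s^2 - 8*s + 15) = (s - 3)^2*(s + 2)*(s - 5)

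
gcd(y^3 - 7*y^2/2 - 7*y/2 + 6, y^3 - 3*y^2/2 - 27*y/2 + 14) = y^2 - 5*y + 4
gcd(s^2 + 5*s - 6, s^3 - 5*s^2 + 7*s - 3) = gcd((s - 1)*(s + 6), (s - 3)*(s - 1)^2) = s - 1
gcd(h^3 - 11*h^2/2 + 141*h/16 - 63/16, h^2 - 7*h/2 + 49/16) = h - 7/4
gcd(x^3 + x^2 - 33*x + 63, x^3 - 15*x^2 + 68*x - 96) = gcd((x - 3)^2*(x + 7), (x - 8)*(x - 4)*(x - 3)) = x - 3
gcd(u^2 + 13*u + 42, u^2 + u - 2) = 1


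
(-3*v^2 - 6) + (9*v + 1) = -3*v^2 + 9*v - 5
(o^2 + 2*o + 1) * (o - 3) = o^3 - o^2 - 5*o - 3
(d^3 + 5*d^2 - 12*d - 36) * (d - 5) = d^4 - 37*d^2 + 24*d + 180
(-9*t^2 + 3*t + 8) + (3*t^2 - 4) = -6*t^2 + 3*t + 4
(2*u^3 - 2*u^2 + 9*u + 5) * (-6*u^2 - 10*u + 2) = -12*u^5 - 8*u^4 - 30*u^3 - 124*u^2 - 32*u + 10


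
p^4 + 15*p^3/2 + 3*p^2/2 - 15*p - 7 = (p + 1/2)*(p + 7)*(p - sqrt(2))*(p + sqrt(2))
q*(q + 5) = q^2 + 5*q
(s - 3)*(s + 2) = s^2 - s - 6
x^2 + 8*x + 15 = (x + 3)*(x + 5)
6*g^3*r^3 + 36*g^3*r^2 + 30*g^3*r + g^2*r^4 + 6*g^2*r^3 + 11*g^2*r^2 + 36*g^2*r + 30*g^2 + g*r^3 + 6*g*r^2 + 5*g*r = (6*g + r)*(r + 5)*(g*r + 1)*(g*r + g)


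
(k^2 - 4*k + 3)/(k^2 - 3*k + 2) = (k - 3)/(k - 2)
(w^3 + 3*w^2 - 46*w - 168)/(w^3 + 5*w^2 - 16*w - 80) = (w^2 - w - 42)/(w^2 + w - 20)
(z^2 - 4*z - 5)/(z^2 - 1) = (z - 5)/(z - 1)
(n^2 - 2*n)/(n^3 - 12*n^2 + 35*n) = (n - 2)/(n^2 - 12*n + 35)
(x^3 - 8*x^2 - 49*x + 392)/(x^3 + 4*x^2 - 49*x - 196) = (x - 8)/(x + 4)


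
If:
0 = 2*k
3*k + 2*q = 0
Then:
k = 0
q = 0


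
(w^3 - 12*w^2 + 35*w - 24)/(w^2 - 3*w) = w - 9 + 8/w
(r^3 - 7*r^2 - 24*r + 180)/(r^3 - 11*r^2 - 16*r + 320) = (r^2 - 12*r + 36)/(r^2 - 16*r + 64)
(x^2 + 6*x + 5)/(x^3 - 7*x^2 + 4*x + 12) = (x + 5)/(x^2 - 8*x + 12)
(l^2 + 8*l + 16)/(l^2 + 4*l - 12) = (l^2 + 8*l + 16)/(l^2 + 4*l - 12)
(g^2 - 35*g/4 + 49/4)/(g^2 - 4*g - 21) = (g - 7/4)/(g + 3)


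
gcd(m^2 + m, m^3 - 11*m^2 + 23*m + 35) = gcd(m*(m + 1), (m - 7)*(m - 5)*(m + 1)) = m + 1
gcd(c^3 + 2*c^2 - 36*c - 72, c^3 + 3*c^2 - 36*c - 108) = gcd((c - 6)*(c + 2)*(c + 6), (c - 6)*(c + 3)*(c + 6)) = c^2 - 36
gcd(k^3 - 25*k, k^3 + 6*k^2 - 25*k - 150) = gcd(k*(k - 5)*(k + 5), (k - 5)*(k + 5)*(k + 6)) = k^2 - 25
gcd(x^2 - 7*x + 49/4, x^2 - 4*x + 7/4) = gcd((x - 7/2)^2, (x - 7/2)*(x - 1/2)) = x - 7/2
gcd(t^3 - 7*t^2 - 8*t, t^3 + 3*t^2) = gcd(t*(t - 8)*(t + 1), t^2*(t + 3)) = t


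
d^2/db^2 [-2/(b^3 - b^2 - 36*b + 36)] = 4*((3*b - 1)*(b^3 - b^2 - 36*b + 36) - (-3*b^2 + 2*b + 36)^2)/(b^3 - b^2 - 36*b + 36)^3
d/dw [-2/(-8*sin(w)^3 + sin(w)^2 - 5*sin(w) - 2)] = 2*(-24*sin(w)^2 + 2*sin(w) - 5)*cos(w)/(8*sin(w)^3 - sin(w)^2 + 5*sin(w) + 2)^2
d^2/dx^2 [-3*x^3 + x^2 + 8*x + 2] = 2 - 18*x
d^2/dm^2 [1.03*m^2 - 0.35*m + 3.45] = 2.06000000000000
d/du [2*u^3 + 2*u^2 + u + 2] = 6*u^2 + 4*u + 1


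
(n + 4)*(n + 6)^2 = n^3 + 16*n^2 + 84*n + 144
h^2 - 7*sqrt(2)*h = h*(h - 7*sqrt(2))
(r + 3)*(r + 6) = r^2 + 9*r + 18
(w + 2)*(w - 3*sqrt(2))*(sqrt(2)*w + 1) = sqrt(2)*w^3 - 5*w^2 + 2*sqrt(2)*w^2 - 10*w - 3*sqrt(2)*w - 6*sqrt(2)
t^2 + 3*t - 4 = (t - 1)*(t + 4)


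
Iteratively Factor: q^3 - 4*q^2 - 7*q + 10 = (q - 5)*(q^2 + q - 2) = (q - 5)*(q - 1)*(q + 2)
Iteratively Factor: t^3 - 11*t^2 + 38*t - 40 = (t - 5)*(t^2 - 6*t + 8) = (t - 5)*(t - 2)*(t - 4)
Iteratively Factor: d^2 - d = (d - 1)*(d)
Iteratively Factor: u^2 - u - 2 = (u - 2)*(u + 1)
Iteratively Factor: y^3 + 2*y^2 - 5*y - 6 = (y + 3)*(y^2 - y - 2) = (y + 1)*(y + 3)*(y - 2)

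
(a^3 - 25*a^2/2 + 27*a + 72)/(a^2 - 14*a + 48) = a + 3/2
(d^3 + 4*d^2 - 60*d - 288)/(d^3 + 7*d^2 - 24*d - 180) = (d - 8)/(d - 5)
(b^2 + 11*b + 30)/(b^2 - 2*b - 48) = (b + 5)/(b - 8)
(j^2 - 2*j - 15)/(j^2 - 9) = (j - 5)/(j - 3)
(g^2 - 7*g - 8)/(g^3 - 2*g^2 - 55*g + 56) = (g + 1)/(g^2 + 6*g - 7)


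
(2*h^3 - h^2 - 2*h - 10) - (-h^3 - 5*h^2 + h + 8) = 3*h^3 + 4*h^2 - 3*h - 18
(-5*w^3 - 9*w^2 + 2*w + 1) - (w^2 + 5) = -5*w^3 - 10*w^2 + 2*w - 4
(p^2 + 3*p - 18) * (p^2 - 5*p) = p^4 - 2*p^3 - 33*p^2 + 90*p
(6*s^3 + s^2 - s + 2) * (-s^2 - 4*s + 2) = -6*s^5 - 25*s^4 + 9*s^3 + 4*s^2 - 10*s + 4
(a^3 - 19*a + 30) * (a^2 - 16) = a^5 - 35*a^3 + 30*a^2 + 304*a - 480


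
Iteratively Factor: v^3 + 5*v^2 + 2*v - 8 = (v - 1)*(v^2 + 6*v + 8) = (v - 1)*(v + 4)*(v + 2)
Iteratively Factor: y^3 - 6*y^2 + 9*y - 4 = (y - 1)*(y^2 - 5*y + 4) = (y - 1)^2*(y - 4)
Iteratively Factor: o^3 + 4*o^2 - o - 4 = (o + 1)*(o^2 + 3*o - 4) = (o - 1)*(o + 1)*(o + 4)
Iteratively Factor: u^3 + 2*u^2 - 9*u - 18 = (u + 2)*(u^2 - 9) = (u - 3)*(u + 2)*(u + 3)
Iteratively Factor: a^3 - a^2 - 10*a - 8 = (a - 4)*(a^2 + 3*a + 2) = (a - 4)*(a + 1)*(a + 2)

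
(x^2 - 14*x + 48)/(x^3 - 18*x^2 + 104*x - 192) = 1/(x - 4)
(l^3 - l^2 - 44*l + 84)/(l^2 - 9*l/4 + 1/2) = 4*(l^2 + l - 42)/(4*l - 1)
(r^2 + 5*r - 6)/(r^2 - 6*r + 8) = (r^2 + 5*r - 6)/(r^2 - 6*r + 8)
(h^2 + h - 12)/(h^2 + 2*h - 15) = (h + 4)/(h + 5)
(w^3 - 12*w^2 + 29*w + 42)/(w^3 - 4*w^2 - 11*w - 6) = (w - 7)/(w + 1)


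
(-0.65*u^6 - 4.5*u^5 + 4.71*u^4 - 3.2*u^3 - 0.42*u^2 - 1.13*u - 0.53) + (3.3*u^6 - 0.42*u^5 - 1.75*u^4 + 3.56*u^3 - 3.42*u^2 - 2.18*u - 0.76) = 2.65*u^6 - 4.92*u^5 + 2.96*u^4 + 0.36*u^3 - 3.84*u^2 - 3.31*u - 1.29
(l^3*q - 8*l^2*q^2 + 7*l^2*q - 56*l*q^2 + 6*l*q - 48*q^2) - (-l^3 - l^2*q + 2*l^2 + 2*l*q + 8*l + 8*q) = l^3*q + l^3 - 8*l^2*q^2 + 8*l^2*q - 2*l^2 - 56*l*q^2 + 4*l*q - 8*l - 48*q^2 - 8*q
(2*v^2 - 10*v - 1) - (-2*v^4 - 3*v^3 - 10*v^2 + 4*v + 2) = 2*v^4 + 3*v^3 + 12*v^2 - 14*v - 3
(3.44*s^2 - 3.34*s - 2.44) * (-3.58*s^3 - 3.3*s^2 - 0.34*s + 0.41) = -12.3152*s^5 + 0.605200000000002*s^4 + 18.5876*s^3 + 10.598*s^2 - 0.5398*s - 1.0004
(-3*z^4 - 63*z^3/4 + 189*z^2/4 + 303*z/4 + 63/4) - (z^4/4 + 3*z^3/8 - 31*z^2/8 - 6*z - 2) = -13*z^4/4 - 129*z^3/8 + 409*z^2/8 + 327*z/4 + 71/4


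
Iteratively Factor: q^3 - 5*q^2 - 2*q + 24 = (q + 2)*(q^2 - 7*q + 12) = (q - 3)*(q + 2)*(q - 4)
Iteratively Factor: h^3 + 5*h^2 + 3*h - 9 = (h - 1)*(h^2 + 6*h + 9) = (h - 1)*(h + 3)*(h + 3)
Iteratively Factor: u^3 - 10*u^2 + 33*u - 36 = (u - 3)*(u^2 - 7*u + 12) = (u - 3)^2*(u - 4)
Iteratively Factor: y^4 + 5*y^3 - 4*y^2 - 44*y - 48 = (y - 3)*(y^3 + 8*y^2 + 20*y + 16) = (y - 3)*(y + 2)*(y^2 + 6*y + 8) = (y - 3)*(y + 2)*(y + 4)*(y + 2)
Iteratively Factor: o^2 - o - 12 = (o + 3)*(o - 4)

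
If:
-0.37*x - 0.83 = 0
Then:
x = -2.24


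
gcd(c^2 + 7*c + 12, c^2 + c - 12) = c + 4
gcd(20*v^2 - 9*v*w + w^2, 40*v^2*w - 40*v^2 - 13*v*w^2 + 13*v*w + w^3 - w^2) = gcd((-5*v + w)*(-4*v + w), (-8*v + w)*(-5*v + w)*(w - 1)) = 5*v - w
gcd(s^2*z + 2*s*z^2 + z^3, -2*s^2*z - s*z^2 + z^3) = s*z + z^2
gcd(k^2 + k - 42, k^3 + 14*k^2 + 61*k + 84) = k + 7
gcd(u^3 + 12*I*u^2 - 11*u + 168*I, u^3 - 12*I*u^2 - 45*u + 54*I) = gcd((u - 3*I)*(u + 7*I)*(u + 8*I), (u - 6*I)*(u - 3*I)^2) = u - 3*I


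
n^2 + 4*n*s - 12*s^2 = (n - 2*s)*(n + 6*s)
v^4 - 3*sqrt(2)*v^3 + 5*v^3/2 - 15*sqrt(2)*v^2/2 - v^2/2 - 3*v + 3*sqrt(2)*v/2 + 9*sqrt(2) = (v - 1)*(v + 3/2)*(v + 2)*(v - 3*sqrt(2))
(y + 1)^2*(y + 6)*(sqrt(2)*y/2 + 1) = sqrt(2)*y^4/2 + y^3 + 4*sqrt(2)*y^3 + 8*y^2 + 13*sqrt(2)*y^2/2 + 3*sqrt(2)*y + 13*y + 6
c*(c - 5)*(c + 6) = c^3 + c^2 - 30*c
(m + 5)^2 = m^2 + 10*m + 25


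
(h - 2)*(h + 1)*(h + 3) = h^3 + 2*h^2 - 5*h - 6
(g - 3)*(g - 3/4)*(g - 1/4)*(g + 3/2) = g^4 - 5*g^3/2 - 45*g^2/16 + 135*g/32 - 27/32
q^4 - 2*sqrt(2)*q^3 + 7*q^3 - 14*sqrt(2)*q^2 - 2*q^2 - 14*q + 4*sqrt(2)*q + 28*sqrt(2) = (q + 7)*(q - 2*sqrt(2))*(q - sqrt(2))*(q + sqrt(2))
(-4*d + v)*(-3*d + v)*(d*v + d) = 12*d^3*v + 12*d^3 - 7*d^2*v^2 - 7*d^2*v + d*v^3 + d*v^2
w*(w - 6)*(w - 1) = w^3 - 7*w^2 + 6*w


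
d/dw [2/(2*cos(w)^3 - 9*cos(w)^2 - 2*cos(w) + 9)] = 4*(3*cos(w)^2 - 9*cos(w) - 1)/((9 - 2*cos(w))^2*sin(w)^3)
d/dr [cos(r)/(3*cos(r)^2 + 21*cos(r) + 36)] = (cos(r)^2 - 12)*sin(r)/(3*(cos(r) + 3)^2*(cos(r) + 4)^2)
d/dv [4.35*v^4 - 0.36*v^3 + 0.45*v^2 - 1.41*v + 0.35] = 17.4*v^3 - 1.08*v^2 + 0.9*v - 1.41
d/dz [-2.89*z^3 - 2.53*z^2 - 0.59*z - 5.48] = -8.67*z^2 - 5.06*z - 0.59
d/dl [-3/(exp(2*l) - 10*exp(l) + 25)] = 6*(exp(l) - 5)*exp(l)/(exp(2*l) - 10*exp(l) + 25)^2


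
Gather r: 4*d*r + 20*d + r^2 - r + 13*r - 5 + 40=20*d + r^2 + r*(4*d + 12) + 35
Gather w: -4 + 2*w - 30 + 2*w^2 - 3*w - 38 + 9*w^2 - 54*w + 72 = 11*w^2 - 55*w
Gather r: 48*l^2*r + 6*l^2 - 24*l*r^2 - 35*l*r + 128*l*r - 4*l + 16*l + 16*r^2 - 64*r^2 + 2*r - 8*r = 6*l^2 + 12*l + r^2*(-24*l - 48) + r*(48*l^2 + 93*l - 6)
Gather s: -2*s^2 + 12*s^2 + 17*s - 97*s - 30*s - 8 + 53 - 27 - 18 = 10*s^2 - 110*s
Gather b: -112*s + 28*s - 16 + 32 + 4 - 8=12 - 84*s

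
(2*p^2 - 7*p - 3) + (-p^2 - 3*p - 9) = p^2 - 10*p - 12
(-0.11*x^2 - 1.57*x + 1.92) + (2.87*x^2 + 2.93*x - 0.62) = 2.76*x^2 + 1.36*x + 1.3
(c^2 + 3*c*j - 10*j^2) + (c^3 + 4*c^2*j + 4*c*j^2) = c^3 + 4*c^2*j + c^2 + 4*c*j^2 + 3*c*j - 10*j^2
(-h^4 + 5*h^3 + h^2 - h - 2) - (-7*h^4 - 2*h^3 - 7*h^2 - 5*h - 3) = 6*h^4 + 7*h^3 + 8*h^2 + 4*h + 1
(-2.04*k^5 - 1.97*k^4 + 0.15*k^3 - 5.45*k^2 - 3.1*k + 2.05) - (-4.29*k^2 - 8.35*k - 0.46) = -2.04*k^5 - 1.97*k^4 + 0.15*k^3 - 1.16*k^2 + 5.25*k + 2.51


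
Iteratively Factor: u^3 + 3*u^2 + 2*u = (u + 2)*(u^2 + u) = (u + 1)*(u + 2)*(u)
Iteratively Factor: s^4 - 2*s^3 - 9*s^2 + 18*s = (s - 3)*(s^3 + s^2 - 6*s) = (s - 3)*(s - 2)*(s^2 + 3*s) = (s - 3)*(s - 2)*(s + 3)*(s)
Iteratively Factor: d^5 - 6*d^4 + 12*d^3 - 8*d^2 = (d - 2)*(d^4 - 4*d^3 + 4*d^2) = (d - 2)^2*(d^3 - 2*d^2) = d*(d - 2)^2*(d^2 - 2*d) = d*(d - 2)^3*(d)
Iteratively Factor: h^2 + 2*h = (h)*(h + 2)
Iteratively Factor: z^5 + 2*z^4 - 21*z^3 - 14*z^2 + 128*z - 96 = (z - 2)*(z^4 + 4*z^3 - 13*z^2 - 40*z + 48) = (z - 2)*(z - 1)*(z^3 + 5*z^2 - 8*z - 48) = (z - 3)*(z - 2)*(z - 1)*(z^2 + 8*z + 16) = (z - 3)*(z - 2)*(z - 1)*(z + 4)*(z + 4)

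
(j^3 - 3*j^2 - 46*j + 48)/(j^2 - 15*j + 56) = (j^2 + 5*j - 6)/(j - 7)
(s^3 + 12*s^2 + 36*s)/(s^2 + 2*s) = (s^2 + 12*s + 36)/(s + 2)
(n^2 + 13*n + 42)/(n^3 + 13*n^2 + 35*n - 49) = (n + 6)/(n^2 + 6*n - 7)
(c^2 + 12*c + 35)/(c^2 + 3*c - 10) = (c + 7)/(c - 2)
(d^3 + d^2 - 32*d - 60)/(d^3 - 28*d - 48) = (d + 5)/(d + 4)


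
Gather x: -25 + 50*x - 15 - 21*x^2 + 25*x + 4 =-21*x^2 + 75*x - 36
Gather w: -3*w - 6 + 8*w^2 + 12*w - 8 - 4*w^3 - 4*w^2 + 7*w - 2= -4*w^3 + 4*w^2 + 16*w - 16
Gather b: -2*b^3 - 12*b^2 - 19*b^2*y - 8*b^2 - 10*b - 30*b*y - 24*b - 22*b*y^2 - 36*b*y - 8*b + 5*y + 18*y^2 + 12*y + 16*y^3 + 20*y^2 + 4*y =-2*b^3 + b^2*(-19*y - 20) + b*(-22*y^2 - 66*y - 42) + 16*y^3 + 38*y^2 + 21*y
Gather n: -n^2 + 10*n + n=-n^2 + 11*n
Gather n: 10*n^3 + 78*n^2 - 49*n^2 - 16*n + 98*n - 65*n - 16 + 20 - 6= 10*n^3 + 29*n^2 + 17*n - 2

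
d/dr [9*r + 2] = 9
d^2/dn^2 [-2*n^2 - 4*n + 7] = -4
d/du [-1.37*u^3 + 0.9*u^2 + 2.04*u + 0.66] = -4.11*u^2 + 1.8*u + 2.04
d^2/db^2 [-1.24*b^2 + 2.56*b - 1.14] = -2.48000000000000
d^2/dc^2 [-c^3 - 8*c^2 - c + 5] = -6*c - 16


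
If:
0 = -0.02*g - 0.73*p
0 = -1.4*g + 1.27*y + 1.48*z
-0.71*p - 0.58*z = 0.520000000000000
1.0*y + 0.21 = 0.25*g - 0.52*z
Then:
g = -0.95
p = 0.03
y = 0.04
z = -0.93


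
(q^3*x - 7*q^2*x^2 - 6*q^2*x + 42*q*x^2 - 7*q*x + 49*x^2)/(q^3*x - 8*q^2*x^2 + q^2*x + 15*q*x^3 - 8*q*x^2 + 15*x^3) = (q^2 - 7*q*x - 7*q + 49*x)/(q^2 - 8*q*x + 15*x^2)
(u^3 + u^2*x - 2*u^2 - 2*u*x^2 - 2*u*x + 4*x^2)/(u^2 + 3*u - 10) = (u^2 + u*x - 2*x^2)/(u + 5)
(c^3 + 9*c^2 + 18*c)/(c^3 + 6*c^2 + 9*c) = (c + 6)/(c + 3)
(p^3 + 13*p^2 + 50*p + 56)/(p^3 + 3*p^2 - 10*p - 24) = (p + 7)/(p - 3)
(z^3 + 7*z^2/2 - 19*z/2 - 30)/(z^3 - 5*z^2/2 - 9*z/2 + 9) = (2*z^2 + 13*z + 20)/(2*z^2 + z - 6)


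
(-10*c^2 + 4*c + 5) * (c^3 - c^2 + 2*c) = -10*c^5 + 14*c^4 - 19*c^3 + 3*c^2 + 10*c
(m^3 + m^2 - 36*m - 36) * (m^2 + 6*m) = m^5 + 7*m^4 - 30*m^3 - 252*m^2 - 216*m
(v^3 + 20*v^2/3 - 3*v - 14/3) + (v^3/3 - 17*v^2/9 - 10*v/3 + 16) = 4*v^3/3 + 43*v^2/9 - 19*v/3 + 34/3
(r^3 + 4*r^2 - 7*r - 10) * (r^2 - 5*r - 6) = r^5 - r^4 - 33*r^3 + r^2 + 92*r + 60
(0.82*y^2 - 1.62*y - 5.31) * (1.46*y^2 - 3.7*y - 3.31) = 1.1972*y^4 - 5.3992*y^3 - 4.4728*y^2 + 25.0092*y + 17.5761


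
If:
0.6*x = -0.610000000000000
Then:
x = -1.02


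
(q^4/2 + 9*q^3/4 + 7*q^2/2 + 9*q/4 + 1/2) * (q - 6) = q^5/2 - 3*q^4/4 - 10*q^3 - 75*q^2/4 - 13*q - 3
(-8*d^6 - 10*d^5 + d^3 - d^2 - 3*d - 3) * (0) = 0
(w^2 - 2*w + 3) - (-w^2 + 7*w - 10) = 2*w^2 - 9*w + 13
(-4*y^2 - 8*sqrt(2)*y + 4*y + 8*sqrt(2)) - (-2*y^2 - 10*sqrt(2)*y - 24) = -2*y^2 + 2*sqrt(2)*y + 4*y + 8*sqrt(2) + 24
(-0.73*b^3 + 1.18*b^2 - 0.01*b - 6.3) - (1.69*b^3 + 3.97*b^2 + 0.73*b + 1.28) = -2.42*b^3 - 2.79*b^2 - 0.74*b - 7.58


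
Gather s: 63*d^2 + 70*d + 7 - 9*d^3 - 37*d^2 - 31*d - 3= -9*d^3 + 26*d^2 + 39*d + 4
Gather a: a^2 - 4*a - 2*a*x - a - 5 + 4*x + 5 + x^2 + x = a^2 + a*(-2*x - 5) + x^2 + 5*x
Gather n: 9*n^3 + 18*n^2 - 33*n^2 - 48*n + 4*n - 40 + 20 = 9*n^3 - 15*n^2 - 44*n - 20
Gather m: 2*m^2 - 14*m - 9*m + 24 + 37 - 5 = 2*m^2 - 23*m + 56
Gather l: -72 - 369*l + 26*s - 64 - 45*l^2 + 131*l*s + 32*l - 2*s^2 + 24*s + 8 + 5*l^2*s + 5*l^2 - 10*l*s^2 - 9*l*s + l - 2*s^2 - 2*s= l^2*(5*s - 40) + l*(-10*s^2 + 122*s - 336) - 4*s^2 + 48*s - 128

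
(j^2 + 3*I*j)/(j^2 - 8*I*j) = (j + 3*I)/(j - 8*I)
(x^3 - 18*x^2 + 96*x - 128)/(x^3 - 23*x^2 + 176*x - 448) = (x - 2)/(x - 7)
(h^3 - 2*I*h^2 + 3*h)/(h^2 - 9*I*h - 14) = h*(-h^2 + 2*I*h - 3)/(-h^2 + 9*I*h + 14)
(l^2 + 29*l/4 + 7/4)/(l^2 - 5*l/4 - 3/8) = 2*(l + 7)/(2*l - 3)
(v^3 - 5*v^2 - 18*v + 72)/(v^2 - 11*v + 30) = (v^2 + v - 12)/(v - 5)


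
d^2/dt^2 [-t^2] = -2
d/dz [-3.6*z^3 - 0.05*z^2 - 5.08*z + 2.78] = -10.8*z^2 - 0.1*z - 5.08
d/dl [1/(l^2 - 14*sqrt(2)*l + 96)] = 2*(-l + 7*sqrt(2))/(l^2 - 14*sqrt(2)*l + 96)^2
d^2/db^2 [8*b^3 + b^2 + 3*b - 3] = 48*b + 2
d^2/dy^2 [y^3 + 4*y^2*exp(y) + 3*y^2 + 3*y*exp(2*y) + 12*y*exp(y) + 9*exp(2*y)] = 4*y^2*exp(y) + 12*y*exp(2*y) + 28*y*exp(y) + 6*y + 48*exp(2*y) + 32*exp(y) + 6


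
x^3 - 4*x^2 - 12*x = x*(x - 6)*(x + 2)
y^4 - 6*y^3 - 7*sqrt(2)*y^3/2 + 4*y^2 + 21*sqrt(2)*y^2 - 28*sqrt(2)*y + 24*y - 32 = (y - 4)*(y - 2)*(y - 4*sqrt(2))*(y + sqrt(2)/2)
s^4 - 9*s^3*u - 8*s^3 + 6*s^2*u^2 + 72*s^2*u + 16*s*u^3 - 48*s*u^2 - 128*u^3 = (s - 8)*(s - 8*u)*(s - 2*u)*(s + u)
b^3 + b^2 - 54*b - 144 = (b - 8)*(b + 3)*(b + 6)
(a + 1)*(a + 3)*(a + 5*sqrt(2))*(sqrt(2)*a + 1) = sqrt(2)*a^4 + 4*sqrt(2)*a^3 + 11*a^3 + 8*sqrt(2)*a^2 + 44*a^2 + 20*sqrt(2)*a + 33*a + 15*sqrt(2)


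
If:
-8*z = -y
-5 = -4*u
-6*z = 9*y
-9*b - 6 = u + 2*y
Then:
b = -29/36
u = 5/4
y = 0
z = 0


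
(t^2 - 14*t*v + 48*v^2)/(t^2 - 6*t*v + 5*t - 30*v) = (t - 8*v)/(t + 5)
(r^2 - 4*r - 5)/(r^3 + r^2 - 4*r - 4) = (r - 5)/(r^2 - 4)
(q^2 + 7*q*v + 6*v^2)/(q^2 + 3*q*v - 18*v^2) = (q + v)/(q - 3*v)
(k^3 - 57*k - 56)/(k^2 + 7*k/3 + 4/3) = 3*(k^2 - k - 56)/(3*k + 4)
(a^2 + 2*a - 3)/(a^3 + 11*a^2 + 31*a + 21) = (a - 1)/(a^2 + 8*a + 7)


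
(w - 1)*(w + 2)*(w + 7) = w^3 + 8*w^2 + 5*w - 14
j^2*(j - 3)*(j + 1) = j^4 - 2*j^3 - 3*j^2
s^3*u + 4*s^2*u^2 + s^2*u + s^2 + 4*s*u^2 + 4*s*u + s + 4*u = (s + 1)*(s + 4*u)*(s*u + 1)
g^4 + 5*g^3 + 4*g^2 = g^2*(g + 1)*(g + 4)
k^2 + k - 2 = (k - 1)*(k + 2)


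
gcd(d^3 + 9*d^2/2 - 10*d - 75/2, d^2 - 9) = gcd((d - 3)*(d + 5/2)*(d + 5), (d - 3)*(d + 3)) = d - 3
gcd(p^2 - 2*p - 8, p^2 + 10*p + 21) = 1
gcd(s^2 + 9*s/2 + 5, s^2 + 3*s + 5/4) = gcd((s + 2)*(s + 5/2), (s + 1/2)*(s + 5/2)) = s + 5/2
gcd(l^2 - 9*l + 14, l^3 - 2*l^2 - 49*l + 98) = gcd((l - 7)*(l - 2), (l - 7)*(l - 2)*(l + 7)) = l^2 - 9*l + 14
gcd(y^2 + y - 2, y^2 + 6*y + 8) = y + 2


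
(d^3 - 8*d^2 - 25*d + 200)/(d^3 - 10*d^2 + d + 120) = (d + 5)/(d + 3)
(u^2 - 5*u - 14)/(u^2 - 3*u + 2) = (u^2 - 5*u - 14)/(u^2 - 3*u + 2)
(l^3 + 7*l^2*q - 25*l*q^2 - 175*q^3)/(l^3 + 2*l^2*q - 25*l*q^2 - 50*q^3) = (l + 7*q)/(l + 2*q)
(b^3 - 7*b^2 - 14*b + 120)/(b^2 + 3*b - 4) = (b^2 - 11*b + 30)/(b - 1)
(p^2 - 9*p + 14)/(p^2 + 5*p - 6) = (p^2 - 9*p + 14)/(p^2 + 5*p - 6)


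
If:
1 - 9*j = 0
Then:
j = 1/9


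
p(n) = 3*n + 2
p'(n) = 3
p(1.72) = 7.16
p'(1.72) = 3.00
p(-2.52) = -5.56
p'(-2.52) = 3.00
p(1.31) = 5.93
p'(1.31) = 3.00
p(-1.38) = -2.14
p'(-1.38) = 3.00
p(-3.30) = -7.90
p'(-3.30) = 3.00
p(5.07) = 17.21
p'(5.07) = 3.00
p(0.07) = 2.21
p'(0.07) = 3.00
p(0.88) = 4.64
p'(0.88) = 3.00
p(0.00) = 2.00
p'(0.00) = 3.00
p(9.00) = 29.00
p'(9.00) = 3.00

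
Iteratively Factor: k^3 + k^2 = (k)*(k^2 + k) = k*(k + 1)*(k)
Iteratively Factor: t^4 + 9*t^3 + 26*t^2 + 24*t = (t + 4)*(t^3 + 5*t^2 + 6*t) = (t + 2)*(t + 4)*(t^2 + 3*t) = (t + 2)*(t + 3)*(t + 4)*(t)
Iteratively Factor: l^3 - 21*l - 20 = (l - 5)*(l^2 + 5*l + 4) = (l - 5)*(l + 4)*(l + 1)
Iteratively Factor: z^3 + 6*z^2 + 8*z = (z + 2)*(z^2 + 4*z) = (z + 2)*(z + 4)*(z)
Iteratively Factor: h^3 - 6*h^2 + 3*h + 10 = (h + 1)*(h^2 - 7*h + 10) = (h - 5)*(h + 1)*(h - 2)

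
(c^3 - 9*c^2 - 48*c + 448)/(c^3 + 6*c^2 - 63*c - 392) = (c - 8)/(c + 7)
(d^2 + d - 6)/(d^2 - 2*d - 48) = (-d^2 - d + 6)/(-d^2 + 2*d + 48)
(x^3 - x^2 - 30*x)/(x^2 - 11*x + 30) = x*(x + 5)/(x - 5)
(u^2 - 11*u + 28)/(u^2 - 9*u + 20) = (u - 7)/(u - 5)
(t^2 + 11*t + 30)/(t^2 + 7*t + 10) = (t + 6)/(t + 2)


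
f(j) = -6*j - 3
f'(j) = -6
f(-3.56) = 18.36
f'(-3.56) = -6.00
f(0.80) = -7.80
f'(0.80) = -6.00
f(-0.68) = 1.08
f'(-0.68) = -6.00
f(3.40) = -23.40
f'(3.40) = -6.00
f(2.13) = -15.78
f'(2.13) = -6.00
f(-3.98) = 20.88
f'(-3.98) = -6.00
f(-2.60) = 12.60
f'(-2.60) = -6.00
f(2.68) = -19.08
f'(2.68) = -6.00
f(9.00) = -57.00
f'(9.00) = -6.00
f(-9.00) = 51.00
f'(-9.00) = -6.00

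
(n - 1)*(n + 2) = n^2 + n - 2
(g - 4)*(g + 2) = g^2 - 2*g - 8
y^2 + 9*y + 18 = (y + 3)*(y + 6)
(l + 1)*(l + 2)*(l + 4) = l^3 + 7*l^2 + 14*l + 8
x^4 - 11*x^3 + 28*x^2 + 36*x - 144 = (x - 6)*(x - 4)*(x - 3)*(x + 2)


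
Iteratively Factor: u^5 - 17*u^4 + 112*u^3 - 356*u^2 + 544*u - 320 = (u - 2)*(u^4 - 15*u^3 + 82*u^2 - 192*u + 160) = (u - 2)^2*(u^3 - 13*u^2 + 56*u - 80) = (u - 4)*(u - 2)^2*(u^2 - 9*u + 20) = (u - 5)*(u - 4)*(u - 2)^2*(u - 4)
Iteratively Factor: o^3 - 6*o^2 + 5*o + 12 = (o - 4)*(o^2 - 2*o - 3) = (o - 4)*(o - 3)*(o + 1)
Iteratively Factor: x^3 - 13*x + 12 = (x + 4)*(x^2 - 4*x + 3) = (x - 3)*(x + 4)*(x - 1)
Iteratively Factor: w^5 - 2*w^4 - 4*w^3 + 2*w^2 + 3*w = (w + 1)*(w^4 - 3*w^3 - w^2 + 3*w) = (w - 3)*(w + 1)*(w^3 - w) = (w - 3)*(w + 1)^2*(w^2 - w) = w*(w - 3)*(w + 1)^2*(w - 1)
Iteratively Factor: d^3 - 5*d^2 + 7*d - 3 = (d - 3)*(d^2 - 2*d + 1) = (d - 3)*(d - 1)*(d - 1)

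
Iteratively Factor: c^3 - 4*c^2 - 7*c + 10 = (c - 1)*(c^2 - 3*c - 10) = (c - 5)*(c - 1)*(c + 2)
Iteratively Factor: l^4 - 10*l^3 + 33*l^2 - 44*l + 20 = (l - 1)*(l^3 - 9*l^2 + 24*l - 20) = (l - 2)*(l - 1)*(l^2 - 7*l + 10) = (l - 2)^2*(l - 1)*(l - 5)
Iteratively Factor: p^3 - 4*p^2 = (p)*(p^2 - 4*p) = p*(p - 4)*(p)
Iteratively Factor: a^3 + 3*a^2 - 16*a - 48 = (a + 3)*(a^2 - 16) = (a + 3)*(a + 4)*(a - 4)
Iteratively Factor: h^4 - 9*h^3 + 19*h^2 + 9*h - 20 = (h + 1)*(h^3 - 10*h^2 + 29*h - 20) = (h - 5)*(h + 1)*(h^2 - 5*h + 4) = (h - 5)*(h - 1)*(h + 1)*(h - 4)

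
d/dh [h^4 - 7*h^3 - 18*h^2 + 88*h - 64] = 4*h^3 - 21*h^2 - 36*h + 88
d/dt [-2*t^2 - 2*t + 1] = -4*t - 2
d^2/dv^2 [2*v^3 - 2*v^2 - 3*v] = 12*v - 4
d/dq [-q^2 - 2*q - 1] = -2*q - 2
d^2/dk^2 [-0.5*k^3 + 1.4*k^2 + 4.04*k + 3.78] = 2.8 - 3.0*k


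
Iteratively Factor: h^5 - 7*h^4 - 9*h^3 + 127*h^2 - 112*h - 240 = (h - 5)*(h^4 - 2*h^3 - 19*h^2 + 32*h + 48) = (h - 5)*(h - 3)*(h^3 + h^2 - 16*h - 16) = (h - 5)*(h - 3)*(h + 1)*(h^2 - 16) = (h - 5)*(h - 4)*(h - 3)*(h + 1)*(h + 4)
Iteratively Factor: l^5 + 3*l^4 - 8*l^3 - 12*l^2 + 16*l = (l)*(l^4 + 3*l^3 - 8*l^2 - 12*l + 16) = l*(l - 1)*(l^3 + 4*l^2 - 4*l - 16) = l*(l - 2)*(l - 1)*(l^2 + 6*l + 8) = l*(l - 2)*(l - 1)*(l + 4)*(l + 2)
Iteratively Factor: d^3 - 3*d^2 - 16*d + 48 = (d - 4)*(d^2 + d - 12) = (d - 4)*(d - 3)*(d + 4)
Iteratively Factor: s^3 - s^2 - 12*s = (s - 4)*(s^2 + 3*s) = s*(s - 4)*(s + 3)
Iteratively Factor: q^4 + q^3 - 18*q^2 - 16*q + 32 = (q + 2)*(q^3 - q^2 - 16*q + 16) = (q - 4)*(q + 2)*(q^2 + 3*q - 4) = (q - 4)*(q + 2)*(q + 4)*(q - 1)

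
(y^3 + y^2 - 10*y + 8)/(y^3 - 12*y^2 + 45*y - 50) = (y^2 + 3*y - 4)/(y^2 - 10*y + 25)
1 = 1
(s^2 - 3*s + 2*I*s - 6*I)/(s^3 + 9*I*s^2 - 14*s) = (s - 3)/(s*(s + 7*I))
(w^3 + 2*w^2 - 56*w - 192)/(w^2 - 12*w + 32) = (w^2 + 10*w + 24)/(w - 4)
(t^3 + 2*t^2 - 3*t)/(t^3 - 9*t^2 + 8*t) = (t + 3)/(t - 8)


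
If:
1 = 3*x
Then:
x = 1/3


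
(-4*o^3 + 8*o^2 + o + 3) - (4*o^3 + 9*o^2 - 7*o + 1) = -8*o^3 - o^2 + 8*o + 2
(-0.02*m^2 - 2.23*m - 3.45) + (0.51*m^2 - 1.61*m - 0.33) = 0.49*m^2 - 3.84*m - 3.78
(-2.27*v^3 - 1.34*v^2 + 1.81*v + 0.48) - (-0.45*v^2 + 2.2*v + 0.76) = -2.27*v^3 - 0.89*v^2 - 0.39*v - 0.28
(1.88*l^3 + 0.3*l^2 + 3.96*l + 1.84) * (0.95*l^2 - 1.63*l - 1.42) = 1.786*l^5 - 2.7794*l^4 + 0.603400000000001*l^3 - 5.1328*l^2 - 8.6224*l - 2.6128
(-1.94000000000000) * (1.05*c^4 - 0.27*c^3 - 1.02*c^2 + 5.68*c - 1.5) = -2.037*c^4 + 0.5238*c^3 + 1.9788*c^2 - 11.0192*c + 2.91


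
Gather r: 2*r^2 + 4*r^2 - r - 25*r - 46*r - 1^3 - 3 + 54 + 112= 6*r^2 - 72*r + 162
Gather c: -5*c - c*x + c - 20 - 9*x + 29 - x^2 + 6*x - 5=c*(-x - 4) - x^2 - 3*x + 4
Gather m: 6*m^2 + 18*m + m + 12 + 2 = 6*m^2 + 19*m + 14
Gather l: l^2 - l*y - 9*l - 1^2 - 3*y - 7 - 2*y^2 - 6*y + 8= l^2 + l*(-y - 9) - 2*y^2 - 9*y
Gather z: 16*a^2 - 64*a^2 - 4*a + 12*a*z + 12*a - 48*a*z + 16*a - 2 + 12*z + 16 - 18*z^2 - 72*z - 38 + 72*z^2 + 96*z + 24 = -48*a^2 + 24*a + 54*z^2 + z*(36 - 36*a)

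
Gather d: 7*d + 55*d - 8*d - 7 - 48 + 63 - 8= 54*d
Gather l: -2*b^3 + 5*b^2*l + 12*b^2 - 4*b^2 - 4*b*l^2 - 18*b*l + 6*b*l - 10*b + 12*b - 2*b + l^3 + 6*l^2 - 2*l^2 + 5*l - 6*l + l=-2*b^3 + 8*b^2 + l^3 + l^2*(4 - 4*b) + l*(5*b^2 - 12*b)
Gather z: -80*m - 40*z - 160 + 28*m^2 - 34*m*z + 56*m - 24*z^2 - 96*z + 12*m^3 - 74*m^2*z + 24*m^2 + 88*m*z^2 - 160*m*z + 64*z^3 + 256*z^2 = 12*m^3 + 52*m^2 - 24*m + 64*z^3 + z^2*(88*m + 232) + z*(-74*m^2 - 194*m - 136) - 160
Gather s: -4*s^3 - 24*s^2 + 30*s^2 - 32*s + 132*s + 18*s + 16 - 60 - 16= -4*s^3 + 6*s^2 + 118*s - 60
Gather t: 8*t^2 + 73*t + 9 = 8*t^2 + 73*t + 9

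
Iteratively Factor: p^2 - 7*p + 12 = (p - 3)*(p - 4)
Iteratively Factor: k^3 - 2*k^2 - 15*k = (k - 5)*(k^2 + 3*k) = k*(k - 5)*(k + 3)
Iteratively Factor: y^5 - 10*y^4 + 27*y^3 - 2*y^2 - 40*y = (y + 1)*(y^4 - 11*y^3 + 38*y^2 - 40*y) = (y - 5)*(y + 1)*(y^3 - 6*y^2 + 8*y) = y*(y - 5)*(y + 1)*(y^2 - 6*y + 8) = y*(y - 5)*(y - 2)*(y + 1)*(y - 4)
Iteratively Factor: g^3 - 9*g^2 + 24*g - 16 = (g - 4)*(g^2 - 5*g + 4) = (g - 4)^2*(g - 1)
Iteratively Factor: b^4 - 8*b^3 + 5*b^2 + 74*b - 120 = (b - 2)*(b^3 - 6*b^2 - 7*b + 60) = (b - 4)*(b - 2)*(b^2 - 2*b - 15) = (b - 5)*(b - 4)*(b - 2)*(b + 3)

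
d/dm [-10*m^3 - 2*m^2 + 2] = 2*m*(-15*m - 2)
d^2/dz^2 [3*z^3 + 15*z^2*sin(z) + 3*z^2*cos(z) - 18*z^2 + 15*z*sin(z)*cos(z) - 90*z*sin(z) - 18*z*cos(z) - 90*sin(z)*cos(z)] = -15*z^2*sin(z) - 3*z^2*cos(z) - 30*z*sin(2*z) + 78*sqrt(2)*z*sin(z + pi/4) + 18*z + 66*sin(z) + 180*sin(2*z) - 174*cos(z) + 30*cos(2*z) - 36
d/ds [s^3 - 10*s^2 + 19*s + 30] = 3*s^2 - 20*s + 19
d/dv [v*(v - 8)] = 2*v - 8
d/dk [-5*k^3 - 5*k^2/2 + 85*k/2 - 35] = -15*k^2 - 5*k + 85/2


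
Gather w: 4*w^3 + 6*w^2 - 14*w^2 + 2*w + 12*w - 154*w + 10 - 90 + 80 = 4*w^3 - 8*w^2 - 140*w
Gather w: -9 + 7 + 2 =0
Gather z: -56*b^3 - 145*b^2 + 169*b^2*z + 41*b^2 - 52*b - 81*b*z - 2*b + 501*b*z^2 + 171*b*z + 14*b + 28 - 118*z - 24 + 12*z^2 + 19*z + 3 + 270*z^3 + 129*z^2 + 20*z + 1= -56*b^3 - 104*b^2 - 40*b + 270*z^3 + z^2*(501*b + 141) + z*(169*b^2 + 90*b - 79) + 8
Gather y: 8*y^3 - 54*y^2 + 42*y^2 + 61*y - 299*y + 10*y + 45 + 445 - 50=8*y^3 - 12*y^2 - 228*y + 440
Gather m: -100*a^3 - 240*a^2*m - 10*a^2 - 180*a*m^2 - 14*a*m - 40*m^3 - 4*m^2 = -100*a^3 - 10*a^2 - 40*m^3 + m^2*(-180*a - 4) + m*(-240*a^2 - 14*a)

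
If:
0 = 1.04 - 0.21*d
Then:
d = 4.95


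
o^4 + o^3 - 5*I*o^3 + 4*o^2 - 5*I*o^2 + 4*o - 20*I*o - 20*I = (o + 1)*(o - 5*I)*(o - 2*I)*(o + 2*I)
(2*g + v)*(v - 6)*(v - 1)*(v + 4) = 2*g*v^3 - 6*g*v^2 - 44*g*v + 48*g + v^4 - 3*v^3 - 22*v^2 + 24*v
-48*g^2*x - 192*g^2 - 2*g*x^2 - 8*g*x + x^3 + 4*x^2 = (-8*g + x)*(6*g + x)*(x + 4)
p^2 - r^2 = (p - r)*(p + r)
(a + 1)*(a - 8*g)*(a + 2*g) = a^3 - 6*a^2*g + a^2 - 16*a*g^2 - 6*a*g - 16*g^2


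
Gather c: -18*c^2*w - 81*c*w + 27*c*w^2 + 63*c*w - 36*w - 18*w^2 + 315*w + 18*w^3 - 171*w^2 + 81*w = -18*c^2*w + c*(27*w^2 - 18*w) + 18*w^3 - 189*w^2 + 360*w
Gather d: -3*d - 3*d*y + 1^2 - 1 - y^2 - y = d*(-3*y - 3) - y^2 - y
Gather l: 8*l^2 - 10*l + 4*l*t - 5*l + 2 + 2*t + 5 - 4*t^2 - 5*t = 8*l^2 + l*(4*t - 15) - 4*t^2 - 3*t + 7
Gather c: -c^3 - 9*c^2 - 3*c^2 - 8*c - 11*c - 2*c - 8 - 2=-c^3 - 12*c^2 - 21*c - 10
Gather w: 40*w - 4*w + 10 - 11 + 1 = 36*w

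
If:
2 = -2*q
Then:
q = -1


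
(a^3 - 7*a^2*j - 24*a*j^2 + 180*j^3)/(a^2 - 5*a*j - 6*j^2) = (a^2 - a*j - 30*j^2)/(a + j)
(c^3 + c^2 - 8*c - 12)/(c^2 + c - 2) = (c^2 - c - 6)/(c - 1)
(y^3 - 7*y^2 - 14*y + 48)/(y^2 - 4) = (y^2 - 5*y - 24)/(y + 2)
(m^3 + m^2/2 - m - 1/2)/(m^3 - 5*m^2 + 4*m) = (2*m^2 + 3*m + 1)/(2*m*(m - 4))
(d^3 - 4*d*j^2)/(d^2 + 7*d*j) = (d^2 - 4*j^2)/(d + 7*j)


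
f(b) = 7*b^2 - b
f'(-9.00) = -127.00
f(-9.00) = 576.00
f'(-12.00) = -169.00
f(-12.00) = 1020.00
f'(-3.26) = -46.64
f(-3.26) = 77.65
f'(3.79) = 52.06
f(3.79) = 96.76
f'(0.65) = 8.10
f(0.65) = 2.31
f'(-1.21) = -17.94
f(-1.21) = 11.46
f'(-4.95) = -70.30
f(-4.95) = 176.47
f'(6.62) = 91.68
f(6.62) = 300.15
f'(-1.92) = -27.88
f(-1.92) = 27.72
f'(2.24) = 30.36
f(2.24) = 32.88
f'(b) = 14*b - 1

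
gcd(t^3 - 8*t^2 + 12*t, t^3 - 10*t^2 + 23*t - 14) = t - 2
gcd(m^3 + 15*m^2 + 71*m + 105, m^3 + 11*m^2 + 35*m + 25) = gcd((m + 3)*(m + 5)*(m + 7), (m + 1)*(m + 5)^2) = m + 5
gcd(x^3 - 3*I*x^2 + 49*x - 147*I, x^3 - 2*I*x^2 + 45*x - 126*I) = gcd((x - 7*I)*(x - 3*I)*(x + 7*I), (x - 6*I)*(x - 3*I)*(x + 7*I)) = x^2 + 4*I*x + 21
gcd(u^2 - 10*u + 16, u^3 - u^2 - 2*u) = u - 2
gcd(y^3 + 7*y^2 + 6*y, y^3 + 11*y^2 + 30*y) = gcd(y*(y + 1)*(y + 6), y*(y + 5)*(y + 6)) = y^2 + 6*y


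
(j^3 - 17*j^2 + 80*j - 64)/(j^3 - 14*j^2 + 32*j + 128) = (j - 1)/(j + 2)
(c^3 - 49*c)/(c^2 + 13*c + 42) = c*(c - 7)/(c + 6)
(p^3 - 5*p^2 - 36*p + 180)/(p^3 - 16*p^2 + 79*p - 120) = (p^2 - 36)/(p^2 - 11*p + 24)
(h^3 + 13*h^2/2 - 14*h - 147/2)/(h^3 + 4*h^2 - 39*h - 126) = (h - 7/2)/(h - 6)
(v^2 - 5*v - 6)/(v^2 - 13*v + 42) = (v + 1)/(v - 7)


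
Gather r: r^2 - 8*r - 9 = r^2 - 8*r - 9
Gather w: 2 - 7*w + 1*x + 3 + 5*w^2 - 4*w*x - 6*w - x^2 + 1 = 5*w^2 + w*(-4*x - 13) - x^2 + x + 6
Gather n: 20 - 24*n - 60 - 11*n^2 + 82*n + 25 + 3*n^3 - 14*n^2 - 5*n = 3*n^3 - 25*n^2 + 53*n - 15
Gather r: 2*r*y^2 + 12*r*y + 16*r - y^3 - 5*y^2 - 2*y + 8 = r*(2*y^2 + 12*y + 16) - y^3 - 5*y^2 - 2*y + 8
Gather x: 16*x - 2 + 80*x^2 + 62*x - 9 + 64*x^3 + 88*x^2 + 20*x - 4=64*x^3 + 168*x^2 + 98*x - 15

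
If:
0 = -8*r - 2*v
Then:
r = -v/4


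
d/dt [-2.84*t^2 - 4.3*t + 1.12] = -5.68*t - 4.3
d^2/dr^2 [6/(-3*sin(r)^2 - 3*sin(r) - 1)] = 18*(12*sin(r)^4 + 9*sin(r)^3 - 19*sin(r)^2 - 19*sin(r) - 4)/(3*sin(r)^2 + 3*sin(r) + 1)^3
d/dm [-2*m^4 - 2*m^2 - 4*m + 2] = -8*m^3 - 4*m - 4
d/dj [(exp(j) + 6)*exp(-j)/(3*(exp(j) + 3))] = (-exp(2*j) - 12*exp(j) - 18)*exp(-j)/(3*(exp(2*j) + 6*exp(j) + 9))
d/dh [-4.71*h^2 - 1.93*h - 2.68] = -9.42*h - 1.93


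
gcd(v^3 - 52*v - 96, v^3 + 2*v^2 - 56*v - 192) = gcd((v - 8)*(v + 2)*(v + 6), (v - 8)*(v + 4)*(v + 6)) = v^2 - 2*v - 48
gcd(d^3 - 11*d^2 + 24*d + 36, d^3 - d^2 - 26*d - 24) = d^2 - 5*d - 6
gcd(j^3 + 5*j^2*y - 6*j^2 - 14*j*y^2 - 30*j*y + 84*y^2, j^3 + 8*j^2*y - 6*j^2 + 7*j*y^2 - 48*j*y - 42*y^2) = j^2 + 7*j*y - 6*j - 42*y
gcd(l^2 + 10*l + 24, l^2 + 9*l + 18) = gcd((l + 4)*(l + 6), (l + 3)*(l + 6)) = l + 6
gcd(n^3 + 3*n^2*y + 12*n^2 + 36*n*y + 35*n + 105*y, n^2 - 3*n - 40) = n + 5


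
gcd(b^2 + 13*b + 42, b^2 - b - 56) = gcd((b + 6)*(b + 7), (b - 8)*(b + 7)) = b + 7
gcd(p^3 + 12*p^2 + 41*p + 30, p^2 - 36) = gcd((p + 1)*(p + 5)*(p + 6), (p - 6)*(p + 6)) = p + 6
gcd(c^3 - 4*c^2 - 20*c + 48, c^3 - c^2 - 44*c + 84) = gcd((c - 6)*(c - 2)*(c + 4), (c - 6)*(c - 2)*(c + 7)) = c^2 - 8*c + 12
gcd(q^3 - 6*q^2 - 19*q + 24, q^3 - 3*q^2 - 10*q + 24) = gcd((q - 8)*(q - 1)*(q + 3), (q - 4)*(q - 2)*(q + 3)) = q + 3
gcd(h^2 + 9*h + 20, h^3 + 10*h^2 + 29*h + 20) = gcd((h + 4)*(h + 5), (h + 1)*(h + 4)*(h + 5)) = h^2 + 9*h + 20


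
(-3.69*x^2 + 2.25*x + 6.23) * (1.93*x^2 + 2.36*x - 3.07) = -7.1217*x^4 - 4.3659*x^3 + 28.6622*x^2 + 7.7953*x - 19.1261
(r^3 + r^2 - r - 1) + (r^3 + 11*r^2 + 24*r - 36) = 2*r^3 + 12*r^2 + 23*r - 37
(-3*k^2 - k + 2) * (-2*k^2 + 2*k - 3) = 6*k^4 - 4*k^3 + 3*k^2 + 7*k - 6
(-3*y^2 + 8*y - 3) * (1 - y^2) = 3*y^4 - 8*y^3 + 8*y - 3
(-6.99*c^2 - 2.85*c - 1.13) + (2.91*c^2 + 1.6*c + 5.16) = -4.08*c^2 - 1.25*c + 4.03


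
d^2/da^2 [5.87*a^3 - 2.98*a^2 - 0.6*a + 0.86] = 35.22*a - 5.96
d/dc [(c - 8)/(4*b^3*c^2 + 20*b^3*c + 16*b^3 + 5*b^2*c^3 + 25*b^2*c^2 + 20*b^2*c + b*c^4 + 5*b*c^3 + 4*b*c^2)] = (4*b^2*c^2 + 20*b^2*c + 16*b^2 + 5*b*c^3 + 25*b*c^2 + 20*b*c + c^4 + 5*c^3 + 4*c^2 - (c - 8)*(8*b^2*c + 20*b^2 + 15*b*c^2 + 50*b*c + 20*b + 4*c^3 + 15*c^2 + 8*c))/(b*(4*b^2*c^2 + 20*b^2*c + 16*b^2 + 5*b*c^3 + 25*b*c^2 + 20*b*c + c^4 + 5*c^3 + 4*c^2)^2)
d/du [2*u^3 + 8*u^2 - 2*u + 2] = 6*u^2 + 16*u - 2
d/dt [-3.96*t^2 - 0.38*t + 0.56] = -7.92*t - 0.38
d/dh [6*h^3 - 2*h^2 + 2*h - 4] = 18*h^2 - 4*h + 2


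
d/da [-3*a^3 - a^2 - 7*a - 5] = -9*a^2 - 2*a - 7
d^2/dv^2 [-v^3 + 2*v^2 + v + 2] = 4 - 6*v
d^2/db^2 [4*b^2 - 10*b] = 8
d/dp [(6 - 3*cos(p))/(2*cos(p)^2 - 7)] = 3*(8*cos(p) - cos(2*p) - 8)*sin(p)/(cos(2*p) - 6)^2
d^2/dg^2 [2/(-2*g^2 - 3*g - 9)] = 4*(4*g^2 + 6*g - (4*g + 3)^2 + 18)/(2*g^2 + 3*g + 9)^3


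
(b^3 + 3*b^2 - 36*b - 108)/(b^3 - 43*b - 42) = (b^2 - 3*b - 18)/(b^2 - 6*b - 7)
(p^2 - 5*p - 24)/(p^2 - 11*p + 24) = (p + 3)/(p - 3)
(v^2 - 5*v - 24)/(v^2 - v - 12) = (v - 8)/(v - 4)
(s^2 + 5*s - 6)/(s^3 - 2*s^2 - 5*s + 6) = (s + 6)/(s^2 - s - 6)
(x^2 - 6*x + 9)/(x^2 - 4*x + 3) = (x - 3)/(x - 1)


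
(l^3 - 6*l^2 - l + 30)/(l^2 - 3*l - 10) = l - 3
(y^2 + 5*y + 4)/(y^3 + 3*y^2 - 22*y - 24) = (y + 4)/(y^2 + 2*y - 24)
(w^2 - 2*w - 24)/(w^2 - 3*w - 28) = (w - 6)/(w - 7)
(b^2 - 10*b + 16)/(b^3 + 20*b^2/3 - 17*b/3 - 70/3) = 3*(b - 8)/(3*b^2 + 26*b + 35)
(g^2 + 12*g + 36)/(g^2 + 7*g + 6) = (g + 6)/(g + 1)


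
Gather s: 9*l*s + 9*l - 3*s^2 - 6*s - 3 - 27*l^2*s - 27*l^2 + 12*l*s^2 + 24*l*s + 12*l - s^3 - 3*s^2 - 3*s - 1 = -27*l^2 + 21*l - s^3 + s^2*(12*l - 6) + s*(-27*l^2 + 33*l - 9) - 4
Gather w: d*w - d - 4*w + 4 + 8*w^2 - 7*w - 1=-d + 8*w^2 + w*(d - 11) + 3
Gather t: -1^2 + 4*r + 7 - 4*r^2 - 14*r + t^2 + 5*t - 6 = -4*r^2 - 10*r + t^2 + 5*t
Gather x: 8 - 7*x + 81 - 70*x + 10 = 99 - 77*x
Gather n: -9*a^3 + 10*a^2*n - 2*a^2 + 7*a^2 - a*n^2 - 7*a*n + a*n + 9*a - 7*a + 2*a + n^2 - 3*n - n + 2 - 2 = -9*a^3 + 5*a^2 + 4*a + n^2*(1 - a) + n*(10*a^2 - 6*a - 4)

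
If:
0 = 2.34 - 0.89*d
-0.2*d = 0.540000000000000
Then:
No Solution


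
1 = 1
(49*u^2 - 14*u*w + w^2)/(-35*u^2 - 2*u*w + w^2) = (-7*u + w)/(5*u + w)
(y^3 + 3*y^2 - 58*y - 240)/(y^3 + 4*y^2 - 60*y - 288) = (y + 5)/(y + 6)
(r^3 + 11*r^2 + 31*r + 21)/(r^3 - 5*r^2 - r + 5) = (r^2 + 10*r + 21)/(r^2 - 6*r + 5)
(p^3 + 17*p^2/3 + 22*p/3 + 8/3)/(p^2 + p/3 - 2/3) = (3*p^2 + 14*p + 8)/(3*p - 2)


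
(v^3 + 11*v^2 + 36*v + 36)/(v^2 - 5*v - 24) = (v^2 + 8*v + 12)/(v - 8)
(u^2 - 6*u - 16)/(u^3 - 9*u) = (u^2 - 6*u - 16)/(u*(u^2 - 9))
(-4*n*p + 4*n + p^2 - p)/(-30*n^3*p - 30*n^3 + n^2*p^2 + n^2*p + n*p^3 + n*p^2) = (-4*n*p + 4*n + p^2 - p)/(n*(-30*n^2*p - 30*n^2 + n*p^2 + n*p + p^3 + p^2))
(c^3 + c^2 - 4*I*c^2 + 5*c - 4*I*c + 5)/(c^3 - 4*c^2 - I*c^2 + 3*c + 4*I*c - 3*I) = (c^3 + c^2*(1 - 4*I) + c*(5 - 4*I) + 5)/(c^3 - c^2*(4 + I) + c*(3 + 4*I) - 3*I)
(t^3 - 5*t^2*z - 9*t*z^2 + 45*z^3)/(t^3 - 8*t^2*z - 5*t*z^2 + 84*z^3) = (t^2 - 8*t*z + 15*z^2)/(t^2 - 11*t*z + 28*z^2)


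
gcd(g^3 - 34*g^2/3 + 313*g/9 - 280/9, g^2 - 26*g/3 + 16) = g - 8/3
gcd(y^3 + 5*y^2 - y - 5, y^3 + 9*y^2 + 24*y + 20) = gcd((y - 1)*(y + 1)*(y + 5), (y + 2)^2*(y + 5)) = y + 5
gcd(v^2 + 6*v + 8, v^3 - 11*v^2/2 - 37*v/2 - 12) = 1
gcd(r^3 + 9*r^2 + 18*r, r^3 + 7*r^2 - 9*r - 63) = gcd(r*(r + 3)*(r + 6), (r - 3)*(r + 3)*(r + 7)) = r + 3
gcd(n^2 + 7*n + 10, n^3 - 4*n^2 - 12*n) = n + 2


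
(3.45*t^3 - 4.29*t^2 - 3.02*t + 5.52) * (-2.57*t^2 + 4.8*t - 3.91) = -8.8665*t^5 + 27.5853*t^4 - 26.3201*t^3 - 11.9085*t^2 + 38.3042*t - 21.5832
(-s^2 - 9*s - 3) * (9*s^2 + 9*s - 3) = -9*s^4 - 90*s^3 - 105*s^2 + 9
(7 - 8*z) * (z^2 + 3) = -8*z^3 + 7*z^2 - 24*z + 21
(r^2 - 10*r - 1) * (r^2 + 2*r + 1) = r^4 - 8*r^3 - 20*r^2 - 12*r - 1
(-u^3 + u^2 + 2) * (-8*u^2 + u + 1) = 8*u^5 - 9*u^4 - 15*u^2 + 2*u + 2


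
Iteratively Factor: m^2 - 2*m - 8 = (m - 4)*(m + 2)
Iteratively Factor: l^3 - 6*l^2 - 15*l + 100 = (l - 5)*(l^2 - l - 20) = (l - 5)^2*(l + 4)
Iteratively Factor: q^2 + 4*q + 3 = (q + 1)*(q + 3)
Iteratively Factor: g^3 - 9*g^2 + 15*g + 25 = (g - 5)*(g^2 - 4*g - 5) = (g - 5)^2*(g + 1)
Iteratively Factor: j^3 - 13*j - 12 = (j - 4)*(j^2 + 4*j + 3) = (j - 4)*(j + 3)*(j + 1)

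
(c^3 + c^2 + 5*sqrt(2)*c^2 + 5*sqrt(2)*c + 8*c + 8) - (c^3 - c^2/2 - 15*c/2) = 3*c^2/2 + 5*sqrt(2)*c^2 + 5*sqrt(2)*c + 31*c/2 + 8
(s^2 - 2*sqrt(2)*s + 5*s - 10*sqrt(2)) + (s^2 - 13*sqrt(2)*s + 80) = 2*s^2 - 15*sqrt(2)*s + 5*s - 10*sqrt(2) + 80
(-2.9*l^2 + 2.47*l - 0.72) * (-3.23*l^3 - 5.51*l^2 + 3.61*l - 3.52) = 9.367*l^5 + 8.0009*l^4 - 21.7531*l^3 + 23.0919*l^2 - 11.2936*l + 2.5344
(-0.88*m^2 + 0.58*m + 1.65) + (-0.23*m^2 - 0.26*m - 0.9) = -1.11*m^2 + 0.32*m + 0.75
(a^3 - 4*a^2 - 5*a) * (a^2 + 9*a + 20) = a^5 + 5*a^4 - 21*a^3 - 125*a^2 - 100*a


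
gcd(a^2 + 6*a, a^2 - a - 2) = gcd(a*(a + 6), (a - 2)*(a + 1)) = 1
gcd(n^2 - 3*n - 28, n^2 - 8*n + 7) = n - 7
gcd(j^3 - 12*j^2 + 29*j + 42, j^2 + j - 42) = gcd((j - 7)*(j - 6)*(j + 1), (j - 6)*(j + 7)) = j - 6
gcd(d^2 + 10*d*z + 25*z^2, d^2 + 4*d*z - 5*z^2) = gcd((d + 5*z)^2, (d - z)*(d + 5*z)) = d + 5*z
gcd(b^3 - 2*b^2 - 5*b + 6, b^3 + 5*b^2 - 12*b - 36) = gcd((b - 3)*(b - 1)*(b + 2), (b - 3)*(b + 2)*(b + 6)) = b^2 - b - 6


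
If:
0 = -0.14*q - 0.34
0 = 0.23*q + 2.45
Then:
No Solution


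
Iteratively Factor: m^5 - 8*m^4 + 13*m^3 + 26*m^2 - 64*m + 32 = (m + 2)*(m^4 - 10*m^3 + 33*m^2 - 40*m + 16) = (m - 1)*(m + 2)*(m^3 - 9*m^2 + 24*m - 16) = (m - 1)^2*(m + 2)*(m^2 - 8*m + 16) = (m - 4)*(m - 1)^2*(m + 2)*(m - 4)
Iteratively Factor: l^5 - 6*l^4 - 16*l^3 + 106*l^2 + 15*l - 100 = (l - 5)*(l^4 - l^3 - 21*l^2 + l + 20) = (l - 5)*(l - 1)*(l^3 - 21*l - 20) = (l - 5)*(l - 1)*(l + 4)*(l^2 - 4*l - 5) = (l - 5)^2*(l - 1)*(l + 4)*(l + 1)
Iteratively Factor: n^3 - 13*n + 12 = (n - 3)*(n^2 + 3*n - 4) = (n - 3)*(n + 4)*(n - 1)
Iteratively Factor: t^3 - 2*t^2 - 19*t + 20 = (t + 4)*(t^2 - 6*t + 5) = (t - 1)*(t + 4)*(t - 5)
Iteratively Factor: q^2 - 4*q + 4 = (q - 2)*(q - 2)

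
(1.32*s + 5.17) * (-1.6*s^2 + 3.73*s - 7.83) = -2.112*s^3 - 3.3484*s^2 + 8.9485*s - 40.4811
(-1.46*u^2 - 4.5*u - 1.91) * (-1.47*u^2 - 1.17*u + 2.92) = 2.1462*u^4 + 8.3232*u^3 + 3.8095*u^2 - 10.9053*u - 5.5772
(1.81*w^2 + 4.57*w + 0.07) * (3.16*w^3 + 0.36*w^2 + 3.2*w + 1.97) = 5.7196*w^5 + 15.0928*w^4 + 7.6584*w^3 + 18.2149*w^2 + 9.2269*w + 0.1379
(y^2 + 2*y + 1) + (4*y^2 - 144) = 5*y^2 + 2*y - 143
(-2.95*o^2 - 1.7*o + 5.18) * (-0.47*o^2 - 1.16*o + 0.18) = 1.3865*o^4 + 4.221*o^3 - 0.9936*o^2 - 6.3148*o + 0.9324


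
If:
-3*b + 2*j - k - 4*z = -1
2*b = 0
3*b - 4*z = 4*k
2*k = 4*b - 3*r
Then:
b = 0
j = 3*z/2 - 1/2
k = -z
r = 2*z/3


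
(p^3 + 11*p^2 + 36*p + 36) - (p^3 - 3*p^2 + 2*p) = 14*p^2 + 34*p + 36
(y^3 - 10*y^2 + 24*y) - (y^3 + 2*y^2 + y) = -12*y^2 + 23*y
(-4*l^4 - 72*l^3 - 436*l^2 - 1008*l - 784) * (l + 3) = -4*l^5 - 84*l^4 - 652*l^3 - 2316*l^2 - 3808*l - 2352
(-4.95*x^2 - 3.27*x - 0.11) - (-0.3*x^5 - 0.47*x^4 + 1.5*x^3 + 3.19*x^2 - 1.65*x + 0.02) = 0.3*x^5 + 0.47*x^4 - 1.5*x^3 - 8.14*x^2 - 1.62*x - 0.13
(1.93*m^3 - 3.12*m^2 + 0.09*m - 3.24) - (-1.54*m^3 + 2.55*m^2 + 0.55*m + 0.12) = 3.47*m^3 - 5.67*m^2 - 0.46*m - 3.36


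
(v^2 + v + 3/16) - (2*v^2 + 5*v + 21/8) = -v^2 - 4*v - 39/16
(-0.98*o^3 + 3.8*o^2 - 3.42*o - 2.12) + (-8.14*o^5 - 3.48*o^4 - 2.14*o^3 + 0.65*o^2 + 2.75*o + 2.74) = -8.14*o^5 - 3.48*o^4 - 3.12*o^3 + 4.45*o^2 - 0.67*o + 0.62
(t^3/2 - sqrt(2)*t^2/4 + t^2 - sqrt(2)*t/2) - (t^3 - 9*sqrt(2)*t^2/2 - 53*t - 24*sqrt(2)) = -t^3/2 + t^2 + 17*sqrt(2)*t^2/4 - sqrt(2)*t/2 + 53*t + 24*sqrt(2)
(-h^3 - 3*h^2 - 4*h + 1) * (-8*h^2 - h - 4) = 8*h^5 + 25*h^4 + 39*h^3 + 8*h^2 + 15*h - 4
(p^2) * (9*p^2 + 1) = 9*p^4 + p^2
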